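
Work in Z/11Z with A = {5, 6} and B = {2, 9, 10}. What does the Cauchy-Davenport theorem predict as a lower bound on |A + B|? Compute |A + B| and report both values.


Cauchy-Davenport: |A + B| ≥ min(p, |A| + |B| - 1) for A, B nonempty in Z/pZ.
|A| = 2, |B| = 3, p = 11.
CD lower bound = min(11, 2 + 3 - 1) = min(11, 4) = 4.
Compute A + B mod 11 directly:
a = 5: 5+2=7, 5+9=3, 5+10=4
a = 6: 6+2=8, 6+9=4, 6+10=5
A + B = {3, 4, 5, 7, 8}, so |A + B| = 5.
Verify: 5 ≥ 4? Yes ✓.

CD lower bound = 4, actual |A + B| = 5.


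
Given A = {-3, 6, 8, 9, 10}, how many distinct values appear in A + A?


A + A = {a + a' : a, a' ∈ A}; |A| = 5.
General bounds: 2|A| - 1 ≤ |A + A| ≤ |A|(|A|+1)/2, i.e. 9 ≤ |A + A| ≤ 15.
Lower bound 2|A|-1 is attained iff A is an arithmetic progression.
Enumerate sums a + a' for a ≤ a' (symmetric, so this suffices):
a = -3: -3+-3=-6, -3+6=3, -3+8=5, -3+9=6, -3+10=7
a = 6: 6+6=12, 6+8=14, 6+9=15, 6+10=16
a = 8: 8+8=16, 8+9=17, 8+10=18
a = 9: 9+9=18, 9+10=19
a = 10: 10+10=20
Distinct sums: {-6, 3, 5, 6, 7, 12, 14, 15, 16, 17, 18, 19, 20}
|A + A| = 13

|A + A| = 13


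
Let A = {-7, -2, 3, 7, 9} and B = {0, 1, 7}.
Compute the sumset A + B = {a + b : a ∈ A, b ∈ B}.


A + B = {a + b : a ∈ A, b ∈ B}.
Enumerate all |A|·|B| = 5·3 = 15 pairs (a, b) and collect distinct sums.
a = -7: -7+0=-7, -7+1=-6, -7+7=0
a = -2: -2+0=-2, -2+1=-1, -2+7=5
a = 3: 3+0=3, 3+1=4, 3+7=10
a = 7: 7+0=7, 7+1=8, 7+7=14
a = 9: 9+0=9, 9+1=10, 9+7=16
Collecting distinct sums: A + B = {-7, -6, -2, -1, 0, 3, 4, 5, 7, 8, 9, 10, 14, 16}
|A + B| = 14

A + B = {-7, -6, -2, -1, 0, 3, 4, 5, 7, 8, 9, 10, 14, 16}


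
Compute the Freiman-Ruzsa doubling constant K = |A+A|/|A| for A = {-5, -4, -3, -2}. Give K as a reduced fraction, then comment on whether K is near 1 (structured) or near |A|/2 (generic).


|A| = 4.
Compute A + A by enumerating all 16 pairs.
A + A = {-10, -9, -8, -7, -6, -5, -4}, so |A + A| = 7.
K = |A + A| / |A| = 7/4 (already in lowest terms) ≈ 1.7500.
Reference: AP of size 4 gives K = 7/4 ≈ 1.7500; a fully generic set of size 4 gives K ≈ 2.5000.

|A| = 4, |A + A| = 7, K = 7/4.


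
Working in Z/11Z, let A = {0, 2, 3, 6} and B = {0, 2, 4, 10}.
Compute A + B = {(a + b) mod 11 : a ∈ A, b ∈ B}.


Work in Z/11Z: reduce every sum a + b modulo 11.
Enumerate all 16 pairs:
a = 0: 0+0=0, 0+2=2, 0+4=4, 0+10=10
a = 2: 2+0=2, 2+2=4, 2+4=6, 2+10=1
a = 3: 3+0=3, 3+2=5, 3+4=7, 3+10=2
a = 6: 6+0=6, 6+2=8, 6+4=10, 6+10=5
Distinct residues collected: {0, 1, 2, 3, 4, 5, 6, 7, 8, 10}
|A + B| = 10 (out of 11 total residues).

A + B = {0, 1, 2, 3, 4, 5, 6, 7, 8, 10}


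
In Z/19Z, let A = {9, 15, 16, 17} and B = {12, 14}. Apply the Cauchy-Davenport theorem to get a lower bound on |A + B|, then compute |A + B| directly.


Cauchy-Davenport: |A + B| ≥ min(p, |A| + |B| - 1) for A, B nonempty in Z/pZ.
|A| = 4, |B| = 2, p = 19.
CD lower bound = min(19, 4 + 2 - 1) = min(19, 5) = 5.
Compute A + B mod 19 directly:
a = 9: 9+12=2, 9+14=4
a = 15: 15+12=8, 15+14=10
a = 16: 16+12=9, 16+14=11
a = 17: 17+12=10, 17+14=12
A + B = {2, 4, 8, 9, 10, 11, 12}, so |A + B| = 7.
Verify: 7 ≥ 5? Yes ✓.

CD lower bound = 5, actual |A + B| = 7.


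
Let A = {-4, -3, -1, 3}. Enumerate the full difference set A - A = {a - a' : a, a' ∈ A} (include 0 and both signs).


A - A = {a - a' : a, a' ∈ A}.
Compute a - a' for each ordered pair (a, a'):
a = -4: -4--4=0, -4--3=-1, -4--1=-3, -4-3=-7
a = -3: -3--4=1, -3--3=0, -3--1=-2, -3-3=-6
a = -1: -1--4=3, -1--3=2, -1--1=0, -1-3=-4
a = 3: 3--4=7, 3--3=6, 3--1=4, 3-3=0
Collecting distinct values (and noting 0 appears from a-a):
A - A = {-7, -6, -4, -3, -2, -1, 0, 1, 2, 3, 4, 6, 7}
|A - A| = 13

A - A = {-7, -6, -4, -3, -2, -1, 0, 1, 2, 3, 4, 6, 7}


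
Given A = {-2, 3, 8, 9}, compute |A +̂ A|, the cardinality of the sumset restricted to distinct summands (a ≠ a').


Restricted sumset: A +̂ A = {a + a' : a ∈ A, a' ∈ A, a ≠ a'}.
Equivalently, take A + A and drop any sum 2a that is achievable ONLY as a + a for a ∈ A (i.e. sums representable only with equal summands).
Enumerate pairs (a, a') with a < a' (symmetric, so each unordered pair gives one sum; this covers all a ≠ a'):
  -2 + 3 = 1
  -2 + 8 = 6
  -2 + 9 = 7
  3 + 8 = 11
  3 + 9 = 12
  8 + 9 = 17
Collected distinct sums: {1, 6, 7, 11, 12, 17}
|A +̂ A| = 6
(Reference bound: |A +̂ A| ≥ 2|A| - 3 for |A| ≥ 2, with |A| = 4 giving ≥ 5.)

|A +̂ A| = 6


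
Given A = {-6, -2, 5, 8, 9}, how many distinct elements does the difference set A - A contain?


A - A = {a - a' : a, a' ∈ A}; |A| = 5.
Bounds: 2|A|-1 ≤ |A - A| ≤ |A|² - |A| + 1, i.e. 9 ≤ |A - A| ≤ 21.
Note: 0 ∈ A - A always (from a - a). The set is symmetric: if d ∈ A - A then -d ∈ A - A.
Enumerate nonzero differences d = a - a' with a > a' (then include -d):
Positive differences: {1, 3, 4, 7, 10, 11, 14, 15}
Full difference set: {0} ∪ (positive diffs) ∪ (negative diffs).
|A - A| = 1 + 2·8 = 17 (matches direct enumeration: 17).

|A - A| = 17


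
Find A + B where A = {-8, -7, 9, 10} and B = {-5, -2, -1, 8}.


A + B = {a + b : a ∈ A, b ∈ B}.
Enumerate all |A|·|B| = 4·4 = 16 pairs (a, b) and collect distinct sums.
a = -8: -8+-5=-13, -8+-2=-10, -8+-1=-9, -8+8=0
a = -7: -7+-5=-12, -7+-2=-9, -7+-1=-8, -7+8=1
a = 9: 9+-5=4, 9+-2=7, 9+-1=8, 9+8=17
a = 10: 10+-5=5, 10+-2=8, 10+-1=9, 10+8=18
Collecting distinct sums: A + B = {-13, -12, -10, -9, -8, 0, 1, 4, 5, 7, 8, 9, 17, 18}
|A + B| = 14

A + B = {-13, -12, -10, -9, -8, 0, 1, 4, 5, 7, 8, 9, 17, 18}


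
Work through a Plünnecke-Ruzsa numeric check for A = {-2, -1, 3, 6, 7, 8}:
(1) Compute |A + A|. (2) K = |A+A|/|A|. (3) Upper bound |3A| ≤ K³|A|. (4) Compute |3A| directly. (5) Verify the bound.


|A| = 6.
Step 1: Compute A + A by enumerating all 36 pairs.
A + A = {-4, -3, -2, 1, 2, 4, 5, 6, 7, 9, 10, 11, 12, 13, 14, 15, 16}, so |A + A| = 17.
Step 2: Doubling constant K = |A + A|/|A| = 17/6 = 17/6 ≈ 2.8333.
Step 3: Plünnecke-Ruzsa gives |3A| ≤ K³·|A| = (2.8333)³ · 6 ≈ 136.4722.
Step 4: Compute 3A = A + A + A directly by enumerating all triples (a,b,c) ∈ A³; |3A| = 30.
Step 5: Check 30 ≤ 136.4722? Yes ✓.

K = 17/6, Plünnecke-Ruzsa bound K³|A| ≈ 136.4722, |3A| = 30, inequality holds.


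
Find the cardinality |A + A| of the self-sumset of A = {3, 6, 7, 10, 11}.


A + A = {a + a' : a, a' ∈ A}; |A| = 5.
General bounds: 2|A| - 1 ≤ |A + A| ≤ |A|(|A|+1)/2, i.e. 9 ≤ |A + A| ≤ 15.
Lower bound 2|A|-1 is attained iff A is an arithmetic progression.
Enumerate sums a + a' for a ≤ a' (symmetric, so this suffices):
a = 3: 3+3=6, 3+6=9, 3+7=10, 3+10=13, 3+11=14
a = 6: 6+6=12, 6+7=13, 6+10=16, 6+11=17
a = 7: 7+7=14, 7+10=17, 7+11=18
a = 10: 10+10=20, 10+11=21
a = 11: 11+11=22
Distinct sums: {6, 9, 10, 12, 13, 14, 16, 17, 18, 20, 21, 22}
|A + A| = 12

|A + A| = 12


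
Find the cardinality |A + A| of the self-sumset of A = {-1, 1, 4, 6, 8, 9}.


A + A = {a + a' : a, a' ∈ A}; |A| = 6.
General bounds: 2|A| - 1 ≤ |A + A| ≤ |A|(|A|+1)/2, i.e. 11 ≤ |A + A| ≤ 21.
Lower bound 2|A|-1 is attained iff A is an arithmetic progression.
Enumerate sums a + a' for a ≤ a' (symmetric, so this suffices):
a = -1: -1+-1=-2, -1+1=0, -1+4=3, -1+6=5, -1+8=7, -1+9=8
a = 1: 1+1=2, 1+4=5, 1+6=7, 1+8=9, 1+9=10
a = 4: 4+4=8, 4+6=10, 4+8=12, 4+9=13
a = 6: 6+6=12, 6+8=14, 6+9=15
a = 8: 8+8=16, 8+9=17
a = 9: 9+9=18
Distinct sums: {-2, 0, 2, 3, 5, 7, 8, 9, 10, 12, 13, 14, 15, 16, 17, 18}
|A + A| = 16

|A + A| = 16


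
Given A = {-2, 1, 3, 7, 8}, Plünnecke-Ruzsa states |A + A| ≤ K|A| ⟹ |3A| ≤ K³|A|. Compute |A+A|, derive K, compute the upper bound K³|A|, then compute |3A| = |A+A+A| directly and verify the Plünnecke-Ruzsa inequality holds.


|A| = 5.
Step 1: Compute A + A by enumerating all 25 pairs.
A + A = {-4, -1, 1, 2, 4, 5, 6, 8, 9, 10, 11, 14, 15, 16}, so |A + A| = 14.
Step 2: Doubling constant K = |A + A|/|A| = 14/5 = 14/5 ≈ 2.8000.
Step 3: Plünnecke-Ruzsa gives |3A| ≤ K³·|A| = (2.8000)³ · 5 ≈ 109.7600.
Step 4: Compute 3A = A + A + A directly by enumerating all triples (a,b,c) ∈ A³; |3A| = 26.
Step 5: Check 26 ≤ 109.7600? Yes ✓.

K = 14/5, Plünnecke-Ruzsa bound K³|A| ≈ 109.7600, |3A| = 26, inequality holds.


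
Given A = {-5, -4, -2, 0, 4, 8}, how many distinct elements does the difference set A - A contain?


A - A = {a - a' : a, a' ∈ A}; |A| = 6.
Bounds: 2|A|-1 ≤ |A - A| ≤ |A|² - |A| + 1, i.e. 11 ≤ |A - A| ≤ 31.
Note: 0 ∈ A - A always (from a - a). The set is symmetric: if d ∈ A - A then -d ∈ A - A.
Enumerate nonzero differences d = a - a' with a > a' (then include -d):
Positive differences: {1, 2, 3, 4, 5, 6, 8, 9, 10, 12, 13}
Full difference set: {0} ∪ (positive diffs) ∪ (negative diffs).
|A - A| = 1 + 2·11 = 23 (matches direct enumeration: 23).

|A - A| = 23


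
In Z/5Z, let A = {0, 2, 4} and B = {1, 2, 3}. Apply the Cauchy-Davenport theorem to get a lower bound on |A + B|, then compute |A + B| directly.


Cauchy-Davenport: |A + B| ≥ min(p, |A| + |B| - 1) for A, B nonempty in Z/pZ.
|A| = 3, |B| = 3, p = 5.
CD lower bound = min(5, 3 + 3 - 1) = min(5, 5) = 5.
Compute A + B mod 5 directly:
a = 0: 0+1=1, 0+2=2, 0+3=3
a = 2: 2+1=3, 2+2=4, 2+3=0
a = 4: 4+1=0, 4+2=1, 4+3=2
A + B = {0, 1, 2, 3, 4}, so |A + B| = 5.
Verify: 5 ≥ 5? Yes ✓.

CD lower bound = 5, actual |A + B| = 5.


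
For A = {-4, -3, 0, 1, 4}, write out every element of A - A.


A - A = {a - a' : a, a' ∈ A}.
Compute a - a' for each ordered pair (a, a'):
a = -4: -4--4=0, -4--3=-1, -4-0=-4, -4-1=-5, -4-4=-8
a = -3: -3--4=1, -3--3=0, -3-0=-3, -3-1=-4, -3-4=-7
a = 0: 0--4=4, 0--3=3, 0-0=0, 0-1=-1, 0-4=-4
a = 1: 1--4=5, 1--3=4, 1-0=1, 1-1=0, 1-4=-3
a = 4: 4--4=8, 4--3=7, 4-0=4, 4-1=3, 4-4=0
Collecting distinct values (and noting 0 appears from a-a):
A - A = {-8, -7, -5, -4, -3, -1, 0, 1, 3, 4, 5, 7, 8}
|A - A| = 13

A - A = {-8, -7, -5, -4, -3, -1, 0, 1, 3, 4, 5, 7, 8}


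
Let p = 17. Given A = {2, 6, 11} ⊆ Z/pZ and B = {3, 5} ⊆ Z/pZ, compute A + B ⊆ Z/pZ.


Work in Z/17Z: reduce every sum a + b modulo 17.
Enumerate all 6 pairs:
a = 2: 2+3=5, 2+5=7
a = 6: 6+3=9, 6+5=11
a = 11: 11+3=14, 11+5=16
Distinct residues collected: {5, 7, 9, 11, 14, 16}
|A + B| = 6 (out of 17 total residues).

A + B = {5, 7, 9, 11, 14, 16}


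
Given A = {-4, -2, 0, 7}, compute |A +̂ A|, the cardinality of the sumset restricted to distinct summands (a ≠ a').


Restricted sumset: A +̂ A = {a + a' : a ∈ A, a' ∈ A, a ≠ a'}.
Equivalently, take A + A and drop any sum 2a that is achievable ONLY as a + a for a ∈ A (i.e. sums representable only with equal summands).
Enumerate pairs (a, a') with a < a' (symmetric, so each unordered pair gives one sum; this covers all a ≠ a'):
  -4 + -2 = -6
  -4 + 0 = -4
  -4 + 7 = 3
  -2 + 0 = -2
  -2 + 7 = 5
  0 + 7 = 7
Collected distinct sums: {-6, -4, -2, 3, 5, 7}
|A +̂ A| = 6
(Reference bound: |A +̂ A| ≥ 2|A| - 3 for |A| ≥ 2, with |A| = 4 giving ≥ 5.)

|A +̂ A| = 6


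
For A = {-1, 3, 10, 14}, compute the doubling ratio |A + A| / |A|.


|A| = 4.
Compute A + A by enumerating all 16 pairs.
A + A = {-2, 2, 6, 9, 13, 17, 20, 24, 28}, so |A + A| = 9.
K = |A + A| / |A| = 9/4 (already in lowest terms) ≈ 2.2500.
Reference: AP of size 4 gives K = 7/4 ≈ 1.7500; a fully generic set of size 4 gives K ≈ 2.5000.

|A| = 4, |A + A| = 9, K = 9/4.


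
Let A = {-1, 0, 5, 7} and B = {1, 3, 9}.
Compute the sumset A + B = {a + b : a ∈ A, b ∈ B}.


A + B = {a + b : a ∈ A, b ∈ B}.
Enumerate all |A|·|B| = 4·3 = 12 pairs (a, b) and collect distinct sums.
a = -1: -1+1=0, -1+3=2, -1+9=8
a = 0: 0+1=1, 0+3=3, 0+9=9
a = 5: 5+1=6, 5+3=8, 5+9=14
a = 7: 7+1=8, 7+3=10, 7+9=16
Collecting distinct sums: A + B = {0, 1, 2, 3, 6, 8, 9, 10, 14, 16}
|A + B| = 10

A + B = {0, 1, 2, 3, 6, 8, 9, 10, 14, 16}


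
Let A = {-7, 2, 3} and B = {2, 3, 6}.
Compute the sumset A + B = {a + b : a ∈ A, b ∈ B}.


A + B = {a + b : a ∈ A, b ∈ B}.
Enumerate all |A|·|B| = 3·3 = 9 pairs (a, b) and collect distinct sums.
a = -7: -7+2=-5, -7+3=-4, -7+6=-1
a = 2: 2+2=4, 2+3=5, 2+6=8
a = 3: 3+2=5, 3+3=6, 3+6=9
Collecting distinct sums: A + B = {-5, -4, -1, 4, 5, 6, 8, 9}
|A + B| = 8

A + B = {-5, -4, -1, 4, 5, 6, 8, 9}


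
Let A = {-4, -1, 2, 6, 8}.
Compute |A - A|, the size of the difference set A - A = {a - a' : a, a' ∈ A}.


A - A = {a - a' : a, a' ∈ A}; |A| = 5.
Bounds: 2|A|-1 ≤ |A - A| ≤ |A|² - |A| + 1, i.e. 9 ≤ |A - A| ≤ 21.
Note: 0 ∈ A - A always (from a - a). The set is symmetric: if d ∈ A - A then -d ∈ A - A.
Enumerate nonzero differences d = a - a' with a > a' (then include -d):
Positive differences: {2, 3, 4, 6, 7, 9, 10, 12}
Full difference set: {0} ∪ (positive diffs) ∪ (negative diffs).
|A - A| = 1 + 2·8 = 17 (matches direct enumeration: 17).

|A - A| = 17


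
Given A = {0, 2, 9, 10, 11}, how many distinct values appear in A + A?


A + A = {a + a' : a, a' ∈ A}; |A| = 5.
General bounds: 2|A| - 1 ≤ |A + A| ≤ |A|(|A|+1)/2, i.e. 9 ≤ |A + A| ≤ 15.
Lower bound 2|A|-1 is attained iff A is an arithmetic progression.
Enumerate sums a + a' for a ≤ a' (symmetric, so this suffices):
a = 0: 0+0=0, 0+2=2, 0+9=9, 0+10=10, 0+11=11
a = 2: 2+2=4, 2+9=11, 2+10=12, 2+11=13
a = 9: 9+9=18, 9+10=19, 9+11=20
a = 10: 10+10=20, 10+11=21
a = 11: 11+11=22
Distinct sums: {0, 2, 4, 9, 10, 11, 12, 13, 18, 19, 20, 21, 22}
|A + A| = 13

|A + A| = 13


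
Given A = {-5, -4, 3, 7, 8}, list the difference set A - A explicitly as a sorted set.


A - A = {a - a' : a, a' ∈ A}.
Compute a - a' for each ordered pair (a, a'):
a = -5: -5--5=0, -5--4=-1, -5-3=-8, -5-7=-12, -5-8=-13
a = -4: -4--5=1, -4--4=0, -4-3=-7, -4-7=-11, -4-8=-12
a = 3: 3--5=8, 3--4=7, 3-3=0, 3-7=-4, 3-8=-5
a = 7: 7--5=12, 7--4=11, 7-3=4, 7-7=0, 7-8=-1
a = 8: 8--5=13, 8--4=12, 8-3=5, 8-7=1, 8-8=0
Collecting distinct values (and noting 0 appears from a-a):
A - A = {-13, -12, -11, -8, -7, -5, -4, -1, 0, 1, 4, 5, 7, 8, 11, 12, 13}
|A - A| = 17

A - A = {-13, -12, -11, -8, -7, -5, -4, -1, 0, 1, 4, 5, 7, 8, 11, 12, 13}


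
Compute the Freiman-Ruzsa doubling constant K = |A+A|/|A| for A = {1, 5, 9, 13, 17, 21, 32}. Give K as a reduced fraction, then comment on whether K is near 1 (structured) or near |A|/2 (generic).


|A| = 7.
Compute A + A by enumerating all 49 pairs.
A + A = {2, 6, 10, 14, 18, 22, 26, 30, 33, 34, 37, 38, 41, 42, 45, 49, 53, 64}, so |A + A| = 18.
K = |A + A| / |A| = 18/7 (already in lowest terms) ≈ 2.5714.
Reference: AP of size 7 gives K = 13/7 ≈ 1.8571; a fully generic set of size 7 gives K ≈ 4.0000.

|A| = 7, |A + A| = 18, K = 18/7.


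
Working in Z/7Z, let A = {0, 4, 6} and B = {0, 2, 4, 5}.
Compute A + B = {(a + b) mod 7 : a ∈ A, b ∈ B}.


Work in Z/7Z: reduce every sum a + b modulo 7.
Enumerate all 12 pairs:
a = 0: 0+0=0, 0+2=2, 0+4=4, 0+5=5
a = 4: 4+0=4, 4+2=6, 4+4=1, 4+5=2
a = 6: 6+0=6, 6+2=1, 6+4=3, 6+5=4
Distinct residues collected: {0, 1, 2, 3, 4, 5, 6}
|A + B| = 7 (out of 7 total residues).

A + B = {0, 1, 2, 3, 4, 5, 6}


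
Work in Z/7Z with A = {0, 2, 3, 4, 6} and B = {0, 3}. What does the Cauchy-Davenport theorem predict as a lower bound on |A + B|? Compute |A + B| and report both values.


Cauchy-Davenport: |A + B| ≥ min(p, |A| + |B| - 1) for A, B nonempty in Z/pZ.
|A| = 5, |B| = 2, p = 7.
CD lower bound = min(7, 5 + 2 - 1) = min(7, 6) = 6.
Compute A + B mod 7 directly:
a = 0: 0+0=0, 0+3=3
a = 2: 2+0=2, 2+3=5
a = 3: 3+0=3, 3+3=6
a = 4: 4+0=4, 4+3=0
a = 6: 6+0=6, 6+3=2
A + B = {0, 2, 3, 4, 5, 6}, so |A + B| = 6.
Verify: 6 ≥ 6? Yes ✓.

CD lower bound = 6, actual |A + B| = 6.


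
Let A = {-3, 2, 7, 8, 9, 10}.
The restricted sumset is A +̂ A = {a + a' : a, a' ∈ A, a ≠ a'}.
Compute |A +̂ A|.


Restricted sumset: A +̂ A = {a + a' : a ∈ A, a' ∈ A, a ≠ a'}.
Equivalently, take A + A and drop any sum 2a that is achievable ONLY as a + a for a ∈ A (i.e. sums representable only with equal summands).
Enumerate pairs (a, a') with a < a' (symmetric, so each unordered pair gives one sum; this covers all a ≠ a'):
  -3 + 2 = -1
  -3 + 7 = 4
  -3 + 8 = 5
  -3 + 9 = 6
  -3 + 10 = 7
  2 + 7 = 9
  2 + 8 = 10
  2 + 9 = 11
  2 + 10 = 12
  7 + 8 = 15
  7 + 9 = 16
  7 + 10 = 17
  8 + 9 = 17
  8 + 10 = 18
  9 + 10 = 19
Collected distinct sums: {-1, 4, 5, 6, 7, 9, 10, 11, 12, 15, 16, 17, 18, 19}
|A +̂ A| = 14
(Reference bound: |A +̂ A| ≥ 2|A| - 3 for |A| ≥ 2, with |A| = 6 giving ≥ 9.)

|A +̂ A| = 14


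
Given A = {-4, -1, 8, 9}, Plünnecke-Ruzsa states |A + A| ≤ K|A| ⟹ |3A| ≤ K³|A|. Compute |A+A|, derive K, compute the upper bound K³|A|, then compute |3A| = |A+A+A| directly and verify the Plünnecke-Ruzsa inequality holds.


|A| = 4.
Step 1: Compute A + A by enumerating all 16 pairs.
A + A = {-8, -5, -2, 4, 5, 7, 8, 16, 17, 18}, so |A + A| = 10.
Step 2: Doubling constant K = |A + A|/|A| = 10/4 = 10/4 ≈ 2.5000.
Step 3: Plünnecke-Ruzsa gives |3A| ≤ K³·|A| = (2.5000)³ · 4 ≈ 62.5000.
Step 4: Compute 3A = A + A + A directly by enumerating all triples (a,b,c) ∈ A³; |3A| = 20.
Step 5: Check 20 ≤ 62.5000? Yes ✓.

K = 10/4, Plünnecke-Ruzsa bound K³|A| ≈ 62.5000, |3A| = 20, inequality holds.


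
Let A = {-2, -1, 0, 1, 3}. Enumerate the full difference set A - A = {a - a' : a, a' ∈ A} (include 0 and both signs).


A - A = {a - a' : a, a' ∈ A}.
Compute a - a' for each ordered pair (a, a'):
a = -2: -2--2=0, -2--1=-1, -2-0=-2, -2-1=-3, -2-3=-5
a = -1: -1--2=1, -1--1=0, -1-0=-1, -1-1=-2, -1-3=-4
a = 0: 0--2=2, 0--1=1, 0-0=0, 0-1=-1, 0-3=-3
a = 1: 1--2=3, 1--1=2, 1-0=1, 1-1=0, 1-3=-2
a = 3: 3--2=5, 3--1=4, 3-0=3, 3-1=2, 3-3=0
Collecting distinct values (and noting 0 appears from a-a):
A - A = {-5, -4, -3, -2, -1, 0, 1, 2, 3, 4, 5}
|A - A| = 11

A - A = {-5, -4, -3, -2, -1, 0, 1, 2, 3, 4, 5}


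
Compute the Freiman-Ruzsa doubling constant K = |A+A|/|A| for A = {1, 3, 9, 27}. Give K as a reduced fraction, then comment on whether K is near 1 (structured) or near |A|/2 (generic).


|A| = 4.
Compute A + A by enumerating all 16 pairs.
A + A = {2, 4, 6, 10, 12, 18, 28, 30, 36, 54}, so |A + A| = 10.
K = |A + A| / |A| = 10/4 = 5/2 ≈ 2.5000.
Reference: AP of size 4 gives K = 7/4 ≈ 1.7500; a fully generic set of size 4 gives K ≈ 2.5000.

|A| = 4, |A + A| = 10, K = 10/4 = 5/2.


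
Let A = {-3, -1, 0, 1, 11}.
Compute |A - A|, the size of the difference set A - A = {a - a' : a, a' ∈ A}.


A - A = {a - a' : a, a' ∈ A}; |A| = 5.
Bounds: 2|A|-1 ≤ |A - A| ≤ |A|² - |A| + 1, i.e. 9 ≤ |A - A| ≤ 21.
Note: 0 ∈ A - A always (from a - a). The set is symmetric: if d ∈ A - A then -d ∈ A - A.
Enumerate nonzero differences d = a - a' with a > a' (then include -d):
Positive differences: {1, 2, 3, 4, 10, 11, 12, 14}
Full difference set: {0} ∪ (positive diffs) ∪ (negative diffs).
|A - A| = 1 + 2·8 = 17 (matches direct enumeration: 17).

|A - A| = 17


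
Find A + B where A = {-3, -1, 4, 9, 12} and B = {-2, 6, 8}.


A + B = {a + b : a ∈ A, b ∈ B}.
Enumerate all |A|·|B| = 5·3 = 15 pairs (a, b) and collect distinct sums.
a = -3: -3+-2=-5, -3+6=3, -3+8=5
a = -1: -1+-2=-3, -1+6=5, -1+8=7
a = 4: 4+-2=2, 4+6=10, 4+8=12
a = 9: 9+-2=7, 9+6=15, 9+8=17
a = 12: 12+-2=10, 12+6=18, 12+8=20
Collecting distinct sums: A + B = {-5, -3, 2, 3, 5, 7, 10, 12, 15, 17, 18, 20}
|A + B| = 12

A + B = {-5, -3, 2, 3, 5, 7, 10, 12, 15, 17, 18, 20}


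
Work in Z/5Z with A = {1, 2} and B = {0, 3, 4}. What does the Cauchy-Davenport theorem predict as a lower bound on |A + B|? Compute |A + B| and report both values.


Cauchy-Davenport: |A + B| ≥ min(p, |A| + |B| - 1) for A, B nonempty in Z/pZ.
|A| = 2, |B| = 3, p = 5.
CD lower bound = min(5, 2 + 3 - 1) = min(5, 4) = 4.
Compute A + B mod 5 directly:
a = 1: 1+0=1, 1+3=4, 1+4=0
a = 2: 2+0=2, 2+3=0, 2+4=1
A + B = {0, 1, 2, 4}, so |A + B| = 4.
Verify: 4 ≥ 4? Yes ✓.

CD lower bound = 4, actual |A + B| = 4.


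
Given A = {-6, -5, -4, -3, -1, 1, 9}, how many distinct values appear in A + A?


A + A = {a + a' : a, a' ∈ A}; |A| = 7.
General bounds: 2|A| - 1 ≤ |A + A| ≤ |A|(|A|+1)/2, i.e. 13 ≤ |A + A| ≤ 28.
Lower bound 2|A|-1 is attained iff A is an arithmetic progression.
Enumerate sums a + a' for a ≤ a' (symmetric, so this suffices):
a = -6: -6+-6=-12, -6+-5=-11, -6+-4=-10, -6+-3=-9, -6+-1=-7, -6+1=-5, -6+9=3
a = -5: -5+-5=-10, -5+-4=-9, -5+-3=-8, -5+-1=-6, -5+1=-4, -5+9=4
a = -4: -4+-4=-8, -4+-3=-7, -4+-1=-5, -4+1=-3, -4+9=5
a = -3: -3+-3=-6, -3+-1=-4, -3+1=-2, -3+9=6
a = -1: -1+-1=-2, -1+1=0, -1+9=8
a = 1: 1+1=2, 1+9=10
a = 9: 9+9=18
Distinct sums: {-12, -11, -10, -9, -8, -7, -6, -5, -4, -3, -2, 0, 2, 3, 4, 5, 6, 8, 10, 18}
|A + A| = 20

|A + A| = 20


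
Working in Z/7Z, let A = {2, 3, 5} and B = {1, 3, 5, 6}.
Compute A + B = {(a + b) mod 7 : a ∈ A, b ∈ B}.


Work in Z/7Z: reduce every sum a + b modulo 7.
Enumerate all 12 pairs:
a = 2: 2+1=3, 2+3=5, 2+5=0, 2+6=1
a = 3: 3+1=4, 3+3=6, 3+5=1, 3+6=2
a = 5: 5+1=6, 5+3=1, 5+5=3, 5+6=4
Distinct residues collected: {0, 1, 2, 3, 4, 5, 6}
|A + B| = 7 (out of 7 total residues).

A + B = {0, 1, 2, 3, 4, 5, 6}


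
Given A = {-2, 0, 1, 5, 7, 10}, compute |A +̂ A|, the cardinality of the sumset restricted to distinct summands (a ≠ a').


Restricted sumset: A +̂ A = {a + a' : a ∈ A, a' ∈ A, a ≠ a'}.
Equivalently, take A + A and drop any sum 2a that is achievable ONLY as a + a for a ∈ A (i.e. sums representable only with equal summands).
Enumerate pairs (a, a') with a < a' (symmetric, so each unordered pair gives one sum; this covers all a ≠ a'):
  -2 + 0 = -2
  -2 + 1 = -1
  -2 + 5 = 3
  -2 + 7 = 5
  -2 + 10 = 8
  0 + 1 = 1
  0 + 5 = 5
  0 + 7 = 7
  0 + 10 = 10
  1 + 5 = 6
  1 + 7 = 8
  1 + 10 = 11
  5 + 7 = 12
  5 + 10 = 15
  7 + 10 = 17
Collected distinct sums: {-2, -1, 1, 3, 5, 6, 7, 8, 10, 11, 12, 15, 17}
|A +̂ A| = 13
(Reference bound: |A +̂ A| ≥ 2|A| - 3 for |A| ≥ 2, with |A| = 6 giving ≥ 9.)

|A +̂ A| = 13


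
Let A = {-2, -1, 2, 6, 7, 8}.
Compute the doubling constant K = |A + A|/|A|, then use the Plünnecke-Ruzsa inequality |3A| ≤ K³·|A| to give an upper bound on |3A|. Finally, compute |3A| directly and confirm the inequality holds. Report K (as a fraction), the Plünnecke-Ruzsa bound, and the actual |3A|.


|A| = 6.
Step 1: Compute A + A by enumerating all 36 pairs.
A + A = {-4, -3, -2, 0, 1, 4, 5, 6, 7, 8, 9, 10, 12, 13, 14, 15, 16}, so |A + A| = 17.
Step 2: Doubling constant K = |A + A|/|A| = 17/6 = 17/6 ≈ 2.8333.
Step 3: Plünnecke-Ruzsa gives |3A| ≤ K³·|A| = (2.8333)³ · 6 ≈ 136.4722.
Step 4: Compute 3A = A + A + A directly by enumerating all triples (a,b,c) ∈ A³; |3A| = 30.
Step 5: Check 30 ≤ 136.4722? Yes ✓.

K = 17/6, Plünnecke-Ruzsa bound K³|A| ≈ 136.4722, |3A| = 30, inequality holds.


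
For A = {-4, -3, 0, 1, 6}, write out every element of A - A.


A - A = {a - a' : a, a' ∈ A}.
Compute a - a' for each ordered pair (a, a'):
a = -4: -4--4=0, -4--3=-1, -4-0=-4, -4-1=-5, -4-6=-10
a = -3: -3--4=1, -3--3=0, -3-0=-3, -3-1=-4, -3-6=-9
a = 0: 0--4=4, 0--3=3, 0-0=0, 0-1=-1, 0-6=-6
a = 1: 1--4=5, 1--3=4, 1-0=1, 1-1=0, 1-6=-5
a = 6: 6--4=10, 6--3=9, 6-0=6, 6-1=5, 6-6=0
Collecting distinct values (and noting 0 appears from a-a):
A - A = {-10, -9, -6, -5, -4, -3, -1, 0, 1, 3, 4, 5, 6, 9, 10}
|A - A| = 15

A - A = {-10, -9, -6, -5, -4, -3, -1, 0, 1, 3, 4, 5, 6, 9, 10}


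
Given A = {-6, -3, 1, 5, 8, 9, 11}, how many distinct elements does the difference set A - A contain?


A - A = {a - a' : a, a' ∈ A}; |A| = 7.
Bounds: 2|A|-1 ≤ |A - A| ≤ |A|² - |A| + 1, i.e. 13 ≤ |A - A| ≤ 43.
Note: 0 ∈ A - A always (from a - a). The set is symmetric: if d ∈ A - A then -d ∈ A - A.
Enumerate nonzero differences d = a - a' with a > a' (then include -d):
Positive differences: {1, 2, 3, 4, 6, 7, 8, 10, 11, 12, 14, 15, 17}
Full difference set: {0} ∪ (positive diffs) ∪ (negative diffs).
|A - A| = 1 + 2·13 = 27 (matches direct enumeration: 27).

|A - A| = 27


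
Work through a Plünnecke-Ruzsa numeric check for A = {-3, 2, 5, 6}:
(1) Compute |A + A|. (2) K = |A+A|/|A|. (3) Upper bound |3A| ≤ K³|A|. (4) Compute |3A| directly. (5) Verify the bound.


|A| = 4.
Step 1: Compute A + A by enumerating all 16 pairs.
A + A = {-6, -1, 2, 3, 4, 7, 8, 10, 11, 12}, so |A + A| = 10.
Step 2: Doubling constant K = |A + A|/|A| = 10/4 = 10/4 ≈ 2.5000.
Step 3: Plünnecke-Ruzsa gives |3A| ≤ K³·|A| = (2.5000)³ · 4 ≈ 62.5000.
Step 4: Compute 3A = A + A + A directly by enumerating all triples (a,b,c) ∈ A³; |3A| = 19.
Step 5: Check 19 ≤ 62.5000? Yes ✓.

K = 10/4, Plünnecke-Ruzsa bound K³|A| ≈ 62.5000, |3A| = 19, inequality holds.


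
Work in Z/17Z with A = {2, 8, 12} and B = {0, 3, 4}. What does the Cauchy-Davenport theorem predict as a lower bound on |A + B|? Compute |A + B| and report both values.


Cauchy-Davenport: |A + B| ≥ min(p, |A| + |B| - 1) for A, B nonempty in Z/pZ.
|A| = 3, |B| = 3, p = 17.
CD lower bound = min(17, 3 + 3 - 1) = min(17, 5) = 5.
Compute A + B mod 17 directly:
a = 2: 2+0=2, 2+3=5, 2+4=6
a = 8: 8+0=8, 8+3=11, 8+4=12
a = 12: 12+0=12, 12+3=15, 12+4=16
A + B = {2, 5, 6, 8, 11, 12, 15, 16}, so |A + B| = 8.
Verify: 8 ≥ 5? Yes ✓.

CD lower bound = 5, actual |A + B| = 8.


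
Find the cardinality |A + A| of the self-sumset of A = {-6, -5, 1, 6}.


A + A = {a + a' : a, a' ∈ A}; |A| = 4.
General bounds: 2|A| - 1 ≤ |A + A| ≤ |A|(|A|+1)/2, i.e. 7 ≤ |A + A| ≤ 10.
Lower bound 2|A|-1 is attained iff A is an arithmetic progression.
Enumerate sums a + a' for a ≤ a' (symmetric, so this suffices):
a = -6: -6+-6=-12, -6+-5=-11, -6+1=-5, -6+6=0
a = -5: -5+-5=-10, -5+1=-4, -5+6=1
a = 1: 1+1=2, 1+6=7
a = 6: 6+6=12
Distinct sums: {-12, -11, -10, -5, -4, 0, 1, 2, 7, 12}
|A + A| = 10

|A + A| = 10


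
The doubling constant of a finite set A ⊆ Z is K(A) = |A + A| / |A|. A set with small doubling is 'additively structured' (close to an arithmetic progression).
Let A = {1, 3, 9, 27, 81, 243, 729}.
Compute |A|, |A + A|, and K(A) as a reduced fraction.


|A| = 7.
Compute A + A by enumerating all 49 pairs.
A + A = {2, 4, 6, 10, 12, 18, 28, 30, 36, 54, 82, 84, 90, 108, 162, 244, 246, 252, 270, 324, 486, 730, 732, 738, 756, 810, 972, 1458}, so |A + A| = 28.
K = |A + A| / |A| = 28/7 = 4/1 ≈ 4.0000.
Reference: AP of size 7 gives K = 13/7 ≈ 1.8571; a fully generic set of size 7 gives K ≈ 4.0000.

|A| = 7, |A + A| = 28, K = 28/7 = 4/1.


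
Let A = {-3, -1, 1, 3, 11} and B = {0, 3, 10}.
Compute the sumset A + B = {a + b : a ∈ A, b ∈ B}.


A + B = {a + b : a ∈ A, b ∈ B}.
Enumerate all |A|·|B| = 5·3 = 15 pairs (a, b) and collect distinct sums.
a = -3: -3+0=-3, -3+3=0, -3+10=7
a = -1: -1+0=-1, -1+3=2, -1+10=9
a = 1: 1+0=1, 1+3=4, 1+10=11
a = 3: 3+0=3, 3+3=6, 3+10=13
a = 11: 11+0=11, 11+3=14, 11+10=21
Collecting distinct sums: A + B = {-3, -1, 0, 1, 2, 3, 4, 6, 7, 9, 11, 13, 14, 21}
|A + B| = 14

A + B = {-3, -1, 0, 1, 2, 3, 4, 6, 7, 9, 11, 13, 14, 21}


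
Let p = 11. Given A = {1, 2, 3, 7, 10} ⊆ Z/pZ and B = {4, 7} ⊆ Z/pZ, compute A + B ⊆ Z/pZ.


Work in Z/11Z: reduce every sum a + b modulo 11.
Enumerate all 10 pairs:
a = 1: 1+4=5, 1+7=8
a = 2: 2+4=6, 2+7=9
a = 3: 3+4=7, 3+7=10
a = 7: 7+4=0, 7+7=3
a = 10: 10+4=3, 10+7=6
Distinct residues collected: {0, 3, 5, 6, 7, 8, 9, 10}
|A + B| = 8 (out of 11 total residues).

A + B = {0, 3, 5, 6, 7, 8, 9, 10}


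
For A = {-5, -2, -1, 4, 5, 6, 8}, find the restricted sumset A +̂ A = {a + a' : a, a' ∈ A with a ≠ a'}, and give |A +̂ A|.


Restricted sumset: A +̂ A = {a + a' : a ∈ A, a' ∈ A, a ≠ a'}.
Equivalently, take A + A and drop any sum 2a that is achievable ONLY as a + a for a ∈ A (i.e. sums representable only with equal summands).
Enumerate pairs (a, a') with a < a' (symmetric, so each unordered pair gives one sum; this covers all a ≠ a'):
  -5 + -2 = -7
  -5 + -1 = -6
  -5 + 4 = -1
  -5 + 5 = 0
  -5 + 6 = 1
  -5 + 8 = 3
  -2 + -1 = -3
  -2 + 4 = 2
  -2 + 5 = 3
  -2 + 6 = 4
  -2 + 8 = 6
  -1 + 4 = 3
  -1 + 5 = 4
  -1 + 6 = 5
  -1 + 8 = 7
  4 + 5 = 9
  4 + 6 = 10
  4 + 8 = 12
  5 + 6 = 11
  5 + 8 = 13
  6 + 8 = 14
Collected distinct sums: {-7, -6, -3, -1, 0, 1, 2, 3, 4, 5, 6, 7, 9, 10, 11, 12, 13, 14}
|A +̂ A| = 18
(Reference bound: |A +̂ A| ≥ 2|A| - 3 for |A| ≥ 2, with |A| = 7 giving ≥ 11.)

|A +̂ A| = 18


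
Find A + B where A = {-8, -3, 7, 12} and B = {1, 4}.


A + B = {a + b : a ∈ A, b ∈ B}.
Enumerate all |A|·|B| = 4·2 = 8 pairs (a, b) and collect distinct sums.
a = -8: -8+1=-7, -8+4=-4
a = -3: -3+1=-2, -3+4=1
a = 7: 7+1=8, 7+4=11
a = 12: 12+1=13, 12+4=16
Collecting distinct sums: A + B = {-7, -4, -2, 1, 8, 11, 13, 16}
|A + B| = 8

A + B = {-7, -4, -2, 1, 8, 11, 13, 16}


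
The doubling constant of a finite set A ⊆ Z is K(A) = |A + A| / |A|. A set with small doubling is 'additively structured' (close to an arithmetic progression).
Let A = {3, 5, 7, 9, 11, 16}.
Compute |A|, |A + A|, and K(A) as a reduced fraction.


|A| = 6.
Compute A + A by enumerating all 36 pairs.
A + A = {6, 8, 10, 12, 14, 16, 18, 19, 20, 21, 22, 23, 25, 27, 32}, so |A + A| = 15.
K = |A + A| / |A| = 15/6 = 5/2 ≈ 2.5000.
Reference: AP of size 6 gives K = 11/6 ≈ 1.8333; a fully generic set of size 6 gives K ≈ 3.5000.

|A| = 6, |A + A| = 15, K = 15/6 = 5/2.


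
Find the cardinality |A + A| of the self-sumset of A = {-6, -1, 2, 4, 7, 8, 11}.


A + A = {a + a' : a, a' ∈ A}; |A| = 7.
General bounds: 2|A| - 1 ≤ |A + A| ≤ |A|(|A|+1)/2, i.e. 13 ≤ |A + A| ≤ 28.
Lower bound 2|A|-1 is attained iff A is an arithmetic progression.
Enumerate sums a + a' for a ≤ a' (symmetric, so this suffices):
a = -6: -6+-6=-12, -6+-1=-7, -6+2=-4, -6+4=-2, -6+7=1, -6+8=2, -6+11=5
a = -1: -1+-1=-2, -1+2=1, -1+4=3, -1+7=6, -1+8=7, -1+11=10
a = 2: 2+2=4, 2+4=6, 2+7=9, 2+8=10, 2+11=13
a = 4: 4+4=8, 4+7=11, 4+8=12, 4+11=15
a = 7: 7+7=14, 7+8=15, 7+11=18
a = 8: 8+8=16, 8+11=19
a = 11: 11+11=22
Distinct sums: {-12, -7, -4, -2, 1, 2, 3, 4, 5, 6, 7, 8, 9, 10, 11, 12, 13, 14, 15, 16, 18, 19, 22}
|A + A| = 23

|A + A| = 23


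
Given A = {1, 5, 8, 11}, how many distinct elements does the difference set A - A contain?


A - A = {a - a' : a, a' ∈ A}; |A| = 4.
Bounds: 2|A|-1 ≤ |A - A| ≤ |A|² - |A| + 1, i.e. 7 ≤ |A - A| ≤ 13.
Note: 0 ∈ A - A always (from a - a). The set is symmetric: if d ∈ A - A then -d ∈ A - A.
Enumerate nonzero differences d = a - a' with a > a' (then include -d):
Positive differences: {3, 4, 6, 7, 10}
Full difference set: {0} ∪ (positive diffs) ∪ (negative diffs).
|A - A| = 1 + 2·5 = 11 (matches direct enumeration: 11).

|A - A| = 11


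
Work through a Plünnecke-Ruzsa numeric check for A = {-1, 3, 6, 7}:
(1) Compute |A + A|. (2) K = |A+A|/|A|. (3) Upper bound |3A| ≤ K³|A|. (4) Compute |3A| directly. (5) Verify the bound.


|A| = 4.
Step 1: Compute A + A by enumerating all 16 pairs.
A + A = {-2, 2, 5, 6, 9, 10, 12, 13, 14}, so |A + A| = 9.
Step 2: Doubling constant K = |A + A|/|A| = 9/4 = 9/4 ≈ 2.2500.
Step 3: Plünnecke-Ruzsa gives |3A| ≤ K³·|A| = (2.2500)³ · 4 ≈ 45.5625.
Step 4: Compute 3A = A + A + A directly by enumerating all triples (a,b,c) ∈ A³; |3A| = 16.
Step 5: Check 16 ≤ 45.5625? Yes ✓.

K = 9/4, Plünnecke-Ruzsa bound K³|A| ≈ 45.5625, |3A| = 16, inequality holds.


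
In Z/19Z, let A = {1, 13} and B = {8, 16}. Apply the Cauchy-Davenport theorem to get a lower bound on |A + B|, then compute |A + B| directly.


Cauchy-Davenport: |A + B| ≥ min(p, |A| + |B| - 1) for A, B nonempty in Z/pZ.
|A| = 2, |B| = 2, p = 19.
CD lower bound = min(19, 2 + 2 - 1) = min(19, 3) = 3.
Compute A + B mod 19 directly:
a = 1: 1+8=9, 1+16=17
a = 13: 13+8=2, 13+16=10
A + B = {2, 9, 10, 17}, so |A + B| = 4.
Verify: 4 ≥ 3? Yes ✓.

CD lower bound = 3, actual |A + B| = 4.


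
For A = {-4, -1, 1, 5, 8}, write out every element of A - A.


A - A = {a - a' : a, a' ∈ A}.
Compute a - a' for each ordered pair (a, a'):
a = -4: -4--4=0, -4--1=-3, -4-1=-5, -4-5=-9, -4-8=-12
a = -1: -1--4=3, -1--1=0, -1-1=-2, -1-5=-6, -1-8=-9
a = 1: 1--4=5, 1--1=2, 1-1=0, 1-5=-4, 1-8=-7
a = 5: 5--4=9, 5--1=6, 5-1=4, 5-5=0, 5-8=-3
a = 8: 8--4=12, 8--1=9, 8-1=7, 8-5=3, 8-8=0
Collecting distinct values (and noting 0 appears from a-a):
A - A = {-12, -9, -7, -6, -5, -4, -3, -2, 0, 2, 3, 4, 5, 6, 7, 9, 12}
|A - A| = 17

A - A = {-12, -9, -7, -6, -5, -4, -3, -2, 0, 2, 3, 4, 5, 6, 7, 9, 12}


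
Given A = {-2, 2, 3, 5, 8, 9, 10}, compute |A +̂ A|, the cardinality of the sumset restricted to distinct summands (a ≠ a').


Restricted sumset: A +̂ A = {a + a' : a ∈ A, a' ∈ A, a ≠ a'}.
Equivalently, take A + A and drop any sum 2a that is achievable ONLY as a + a for a ∈ A (i.e. sums representable only with equal summands).
Enumerate pairs (a, a') with a < a' (symmetric, so each unordered pair gives one sum; this covers all a ≠ a'):
  -2 + 2 = 0
  -2 + 3 = 1
  -2 + 5 = 3
  -2 + 8 = 6
  -2 + 9 = 7
  -2 + 10 = 8
  2 + 3 = 5
  2 + 5 = 7
  2 + 8 = 10
  2 + 9 = 11
  2 + 10 = 12
  3 + 5 = 8
  3 + 8 = 11
  3 + 9 = 12
  3 + 10 = 13
  5 + 8 = 13
  5 + 9 = 14
  5 + 10 = 15
  8 + 9 = 17
  8 + 10 = 18
  9 + 10 = 19
Collected distinct sums: {0, 1, 3, 5, 6, 7, 8, 10, 11, 12, 13, 14, 15, 17, 18, 19}
|A +̂ A| = 16
(Reference bound: |A +̂ A| ≥ 2|A| - 3 for |A| ≥ 2, with |A| = 7 giving ≥ 11.)

|A +̂ A| = 16


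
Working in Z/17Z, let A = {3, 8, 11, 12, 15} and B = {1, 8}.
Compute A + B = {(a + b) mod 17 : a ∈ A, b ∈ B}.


Work in Z/17Z: reduce every sum a + b modulo 17.
Enumerate all 10 pairs:
a = 3: 3+1=4, 3+8=11
a = 8: 8+1=9, 8+8=16
a = 11: 11+1=12, 11+8=2
a = 12: 12+1=13, 12+8=3
a = 15: 15+1=16, 15+8=6
Distinct residues collected: {2, 3, 4, 6, 9, 11, 12, 13, 16}
|A + B| = 9 (out of 17 total residues).

A + B = {2, 3, 4, 6, 9, 11, 12, 13, 16}


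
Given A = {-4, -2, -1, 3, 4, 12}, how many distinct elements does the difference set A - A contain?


A - A = {a - a' : a, a' ∈ A}; |A| = 6.
Bounds: 2|A|-1 ≤ |A - A| ≤ |A|² - |A| + 1, i.e. 11 ≤ |A - A| ≤ 31.
Note: 0 ∈ A - A always (from a - a). The set is symmetric: if d ∈ A - A then -d ∈ A - A.
Enumerate nonzero differences d = a - a' with a > a' (then include -d):
Positive differences: {1, 2, 3, 4, 5, 6, 7, 8, 9, 13, 14, 16}
Full difference set: {0} ∪ (positive diffs) ∪ (negative diffs).
|A - A| = 1 + 2·12 = 25 (matches direct enumeration: 25).

|A - A| = 25


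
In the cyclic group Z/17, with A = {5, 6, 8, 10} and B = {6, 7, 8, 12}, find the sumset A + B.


Work in Z/17Z: reduce every sum a + b modulo 17.
Enumerate all 16 pairs:
a = 5: 5+6=11, 5+7=12, 5+8=13, 5+12=0
a = 6: 6+6=12, 6+7=13, 6+8=14, 6+12=1
a = 8: 8+6=14, 8+7=15, 8+8=16, 8+12=3
a = 10: 10+6=16, 10+7=0, 10+8=1, 10+12=5
Distinct residues collected: {0, 1, 3, 5, 11, 12, 13, 14, 15, 16}
|A + B| = 10 (out of 17 total residues).

A + B = {0, 1, 3, 5, 11, 12, 13, 14, 15, 16}


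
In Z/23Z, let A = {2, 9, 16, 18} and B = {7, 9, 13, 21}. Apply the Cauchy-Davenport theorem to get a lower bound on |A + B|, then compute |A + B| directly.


Cauchy-Davenport: |A + B| ≥ min(p, |A| + |B| - 1) for A, B nonempty in Z/pZ.
|A| = 4, |B| = 4, p = 23.
CD lower bound = min(23, 4 + 4 - 1) = min(23, 7) = 7.
Compute A + B mod 23 directly:
a = 2: 2+7=9, 2+9=11, 2+13=15, 2+21=0
a = 9: 9+7=16, 9+9=18, 9+13=22, 9+21=7
a = 16: 16+7=0, 16+9=2, 16+13=6, 16+21=14
a = 18: 18+7=2, 18+9=4, 18+13=8, 18+21=16
A + B = {0, 2, 4, 6, 7, 8, 9, 11, 14, 15, 16, 18, 22}, so |A + B| = 13.
Verify: 13 ≥ 7? Yes ✓.

CD lower bound = 7, actual |A + B| = 13.


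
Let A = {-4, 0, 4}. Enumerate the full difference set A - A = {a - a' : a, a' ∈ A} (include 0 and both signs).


A - A = {a - a' : a, a' ∈ A}.
Compute a - a' for each ordered pair (a, a'):
a = -4: -4--4=0, -4-0=-4, -4-4=-8
a = 0: 0--4=4, 0-0=0, 0-4=-4
a = 4: 4--4=8, 4-0=4, 4-4=0
Collecting distinct values (and noting 0 appears from a-a):
A - A = {-8, -4, 0, 4, 8}
|A - A| = 5

A - A = {-8, -4, 0, 4, 8}


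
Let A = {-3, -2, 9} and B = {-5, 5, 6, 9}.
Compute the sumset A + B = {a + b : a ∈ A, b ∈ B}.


A + B = {a + b : a ∈ A, b ∈ B}.
Enumerate all |A|·|B| = 3·4 = 12 pairs (a, b) and collect distinct sums.
a = -3: -3+-5=-8, -3+5=2, -3+6=3, -3+9=6
a = -2: -2+-5=-7, -2+5=3, -2+6=4, -2+9=7
a = 9: 9+-5=4, 9+5=14, 9+6=15, 9+9=18
Collecting distinct sums: A + B = {-8, -7, 2, 3, 4, 6, 7, 14, 15, 18}
|A + B| = 10

A + B = {-8, -7, 2, 3, 4, 6, 7, 14, 15, 18}


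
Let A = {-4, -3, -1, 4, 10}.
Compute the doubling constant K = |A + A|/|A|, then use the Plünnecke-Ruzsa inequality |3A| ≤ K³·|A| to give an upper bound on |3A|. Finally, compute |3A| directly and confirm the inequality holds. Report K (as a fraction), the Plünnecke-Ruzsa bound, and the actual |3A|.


|A| = 5.
Step 1: Compute A + A by enumerating all 25 pairs.
A + A = {-8, -7, -6, -5, -4, -2, 0, 1, 3, 6, 7, 8, 9, 14, 20}, so |A + A| = 15.
Step 2: Doubling constant K = |A + A|/|A| = 15/5 = 15/5 ≈ 3.0000.
Step 3: Plünnecke-Ruzsa gives |3A| ≤ K³·|A| = (3.0000)³ · 5 ≈ 135.0000.
Step 4: Compute 3A = A + A + A directly by enumerating all triples (a,b,c) ∈ A³; |3A| = 30.
Step 5: Check 30 ≤ 135.0000? Yes ✓.

K = 15/5, Plünnecke-Ruzsa bound K³|A| ≈ 135.0000, |3A| = 30, inequality holds.


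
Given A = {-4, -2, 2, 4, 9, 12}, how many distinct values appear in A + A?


A + A = {a + a' : a, a' ∈ A}; |A| = 6.
General bounds: 2|A| - 1 ≤ |A + A| ≤ |A|(|A|+1)/2, i.e. 11 ≤ |A + A| ≤ 21.
Lower bound 2|A|-1 is attained iff A is an arithmetic progression.
Enumerate sums a + a' for a ≤ a' (symmetric, so this suffices):
a = -4: -4+-4=-8, -4+-2=-6, -4+2=-2, -4+4=0, -4+9=5, -4+12=8
a = -2: -2+-2=-4, -2+2=0, -2+4=2, -2+9=7, -2+12=10
a = 2: 2+2=4, 2+4=6, 2+9=11, 2+12=14
a = 4: 4+4=8, 4+9=13, 4+12=16
a = 9: 9+9=18, 9+12=21
a = 12: 12+12=24
Distinct sums: {-8, -6, -4, -2, 0, 2, 4, 5, 6, 7, 8, 10, 11, 13, 14, 16, 18, 21, 24}
|A + A| = 19

|A + A| = 19


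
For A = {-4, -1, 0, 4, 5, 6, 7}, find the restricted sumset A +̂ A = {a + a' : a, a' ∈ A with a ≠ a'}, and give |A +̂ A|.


Restricted sumset: A +̂ A = {a + a' : a ∈ A, a' ∈ A, a ≠ a'}.
Equivalently, take A + A and drop any sum 2a that is achievable ONLY as a + a for a ∈ A (i.e. sums representable only with equal summands).
Enumerate pairs (a, a') with a < a' (symmetric, so each unordered pair gives one sum; this covers all a ≠ a'):
  -4 + -1 = -5
  -4 + 0 = -4
  -4 + 4 = 0
  -4 + 5 = 1
  -4 + 6 = 2
  -4 + 7 = 3
  -1 + 0 = -1
  -1 + 4 = 3
  -1 + 5 = 4
  -1 + 6 = 5
  -1 + 7 = 6
  0 + 4 = 4
  0 + 5 = 5
  0 + 6 = 6
  0 + 7 = 7
  4 + 5 = 9
  4 + 6 = 10
  4 + 7 = 11
  5 + 6 = 11
  5 + 7 = 12
  6 + 7 = 13
Collected distinct sums: {-5, -4, -1, 0, 1, 2, 3, 4, 5, 6, 7, 9, 10, 11, 12, 13}
|A +̂ A| = 16
(Reference bound: |A +̂ A| ≥ 2|A| - 3 for |A| ≥ 2, with |A| = 7 giving ≥ 11.)

|A +̂ A| = 16


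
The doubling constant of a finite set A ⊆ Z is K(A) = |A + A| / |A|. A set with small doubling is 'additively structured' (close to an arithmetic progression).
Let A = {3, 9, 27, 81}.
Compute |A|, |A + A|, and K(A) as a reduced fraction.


|A| = 4.
Compute A + A by enumerating all 16 pairs.
A + A = {6, 12, 18, 30, 36, 54, 84, 90, 108, 162}, so |A + A| = 10.
K = |A + A| / |A| = 10/4 = 5/2 ≈ 2.5000.
Reference: AP of size 4 gives K = 7/4 ≈ 1.7500; a fully generic set of size 4 gives K ≈ 2.5000.

|A| = 4, |A + A| = 10, K = 10/4 = 5/2.


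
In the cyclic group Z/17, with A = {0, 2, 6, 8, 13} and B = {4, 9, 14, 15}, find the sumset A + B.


Work in Z/17Z: reduce every sum a + b modulo 17.
Enumerate all 20 pairs:
a = 0: 0+4=4, 0+9=9, 0+14=14, 0+15=15
a = 2: 2+4=6, 2+9=11, 2+14=16, 2+15=0
a = 6: 6+4=10, 6+9=15, 6+14=3, 6+15=4
a = 8: 8+4=12, 8+9=0, 8+14=5, 8+15=6
a = 13: 13+4=0, 13+9=5, 13+14=10, 13+15=11
Distinct residues collected: {0, 3, 4, 5, 6, 9, 10, 11, 12, 14, 15, 16}
|A + B| = 12 (out of 17 total residues).

A + B = {0, 3, 4, 5, 6, 9, 10, 11, 12, 14, 15, 16}


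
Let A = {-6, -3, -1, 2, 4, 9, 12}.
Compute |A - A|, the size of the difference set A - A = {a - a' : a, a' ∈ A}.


A - A = {a - a' : a, a' ∈ A}; |A| = 7.
Bounds: 2|A|-1 ≤ |A - A| ≤ |A|² - |A| + 1, i.e. 13 ≤ |A - A| ≤ 43.
Note: 0 ∈ A - A always (from a - a). The set is symmetric: if d ∈ A - A then -d ∈ A - A.
Enumerate nonzero differences d = a - a' with a > a' (then include -d):
Positive differences: {2, 3, 5, 7, 8, 10, 12, 13, 15, 18}
Full difference set: {0} ∪ (positive diffs) ∪ (negative diffs).
|A - A| = 1 + 2·10 = 21 (matches direct enumeration: 21).

|A - A| = 21
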